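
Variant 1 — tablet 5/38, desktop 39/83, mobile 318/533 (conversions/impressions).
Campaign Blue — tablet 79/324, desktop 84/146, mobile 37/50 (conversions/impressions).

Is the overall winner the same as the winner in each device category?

Tablet: Variant 1 5/38 = 13.2%, Campaign Blue 79/324 = 24.4% → Campaign Blue
Desktop: Variant 1 39/83 = 47.0%, Campaign Blue 84/146 = 57.5% → Campaign Blue
Mobile: Variant 1 318/533 = 59.7%, Campaign Blue 37/50 = 74.0% → Campaign Blue
Overall: Variant 1 362/654 = 55.4%, Campaign Blue 200/520 = 38.5% → Variant 1
Campaign Blue wins each device group but Variant 1 wins overall — the comparison reverses. Campaign Blue's impressions skew toward tablet, which has a lower base rate.

No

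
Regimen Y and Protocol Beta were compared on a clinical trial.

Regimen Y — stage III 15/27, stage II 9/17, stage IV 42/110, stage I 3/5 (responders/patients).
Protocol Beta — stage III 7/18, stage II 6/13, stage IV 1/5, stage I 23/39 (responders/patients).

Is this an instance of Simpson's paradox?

Stage III: Regimen Y 15/27 = 55.6%, Protocol Beta 7/18 = 38.9% → Regimen Y
Stage II: Regimen Y 9/17 = 52.9%, Protocol Beta 6/13 = 46.2% → Regimen Y
Stage IV: Regimen Y 42/110 = 38.2%, Protocol Beta 1/5 = 20.0% → Regimen Y
Stage I: Regimen Y 3/5 = 60.0%, Protocol Beta 23/39 = 59.0% → Regimen Y
Overall: Regimen Y 69/159 = 43.4%, Protocol Beta 37/75 = 49.3% → Protocol Beta
Regimen Y wins each disease group but Protocol Beta wins overall — the comparison reverses. Regimen Y's patients skew toward stage IV, which has a lower base rate.

Yes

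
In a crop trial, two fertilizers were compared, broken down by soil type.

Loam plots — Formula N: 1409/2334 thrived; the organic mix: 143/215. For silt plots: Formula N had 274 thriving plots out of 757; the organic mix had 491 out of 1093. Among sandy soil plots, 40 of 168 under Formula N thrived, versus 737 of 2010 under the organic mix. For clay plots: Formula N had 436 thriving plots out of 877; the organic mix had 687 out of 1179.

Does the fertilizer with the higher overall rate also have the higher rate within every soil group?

Loam: Formula N 1409/2334 = 60.4%, the organic mix 143/215 = 66.5% → the organic mix
Silt: Formula N 274/757 = 36.2%, the organic mix 491/1093 = 44.9% → the organic mix
Sandy soil: Formula N 40/168 = 23.8%, the organic mix 737/2010 = 36.7% → the organic mix
Clay: Formula N 436/877 = 49.7%, the organic mix 687/1179 = 58.3% → the organic mix
Overall: Formula N 2159/4136 = 52.2%, the organic mix 2058/4497 = 45.8% → Formula N
The organic mix wins each soil group but Formula N wins overall — the comparison reverses. The organic mix's plots skew toward sandy soil, which has a lower base rate.

No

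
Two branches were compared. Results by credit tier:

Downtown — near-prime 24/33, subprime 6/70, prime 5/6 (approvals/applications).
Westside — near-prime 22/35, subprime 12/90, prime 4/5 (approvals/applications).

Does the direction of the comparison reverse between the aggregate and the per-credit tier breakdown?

No

Near-prime: Downtown 24/33 = 72.7%, Westside 22/35 = 62.9% → Downtown
Subprime: Downtown 6/70 = 8.6%, Westside 12/90 = 13.3% → Westside
Prime: Downtown 5/6 = 83.3%, Westside 4/5 = 80.0% → Downtown
Overall: Downtown 35/109 = 32.1%, Westside 38/130 = 29.2% → Downtown
Neither sweeps: Downtown wins 2 of 3 groups, Westside wins 1. Downtown wins overall but not every group — no Simpson reversal.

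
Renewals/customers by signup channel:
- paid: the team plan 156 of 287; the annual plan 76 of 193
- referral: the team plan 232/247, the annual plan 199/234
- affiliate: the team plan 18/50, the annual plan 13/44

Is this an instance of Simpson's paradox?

Paid: the team plan 156/287 = 54.4%, the annual plan 76/193 = 39.4% → the team plan
Referral: the team plan 232/247 = 93.9%, the annual plan 199/234 = 85.0% → the team plan
Affiliate: the team plan 18/50 = 36.0%, the annual plan 13/44 = 29.5% → the team plan
Overall: the team plan 406/584 = 69.5%, the annual plan 288/471 = 61.1% → the team plan
The team plan wins overall and in every signup group — no reversal.

No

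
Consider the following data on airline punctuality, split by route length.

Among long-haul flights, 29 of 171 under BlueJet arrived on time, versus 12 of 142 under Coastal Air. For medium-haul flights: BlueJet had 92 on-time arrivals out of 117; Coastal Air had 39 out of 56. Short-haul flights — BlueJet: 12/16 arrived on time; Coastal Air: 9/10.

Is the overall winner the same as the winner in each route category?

Long-haul: BlueJet 29/171 = 17.0%, Coastal Air 12/142 = 8.5% → BlueJet
Medium-haul: BlueJet 92/117 = 78.6%, Coastal Air 39/56 = 69.6% → BlueJet
Short-haul: BlueJet 12/16 = 75.0%, Coastal Air 9/10 = 90.0% → Coastal Air
Overall: BlueJet 133/304 = 43.8%, Coastal Air 60/208 = 28.8% → BlueJet
Neither sweeps: BlueJet wins 2 of 3 groups, Coastal Air wins 1. BlueJet wins overall but not every group — no Simpson reversal.

No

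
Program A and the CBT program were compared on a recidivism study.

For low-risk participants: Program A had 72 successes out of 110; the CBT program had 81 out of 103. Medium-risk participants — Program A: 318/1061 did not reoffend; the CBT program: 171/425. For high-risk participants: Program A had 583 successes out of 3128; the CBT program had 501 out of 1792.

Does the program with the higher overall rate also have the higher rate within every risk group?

Low-risk: Program A 72/110 = 65.5%, the CBT program 81/103 = 78.6% → the CBT program
Medium-risk: Program A 318/1061 = 30.0%, the CBT program 171/425 = 40.2% → the CBT program
High-risk: Program A 583/3128 = 18.6%, the CBT program 501/1792 = 28.0% → the CBT program
Overall: Program A 973/4299 = 22.6%, the CBT program 753/2320 = 32.5% → the CBT program
The CBT program wins overall and in every risk group — no reversal.

Yes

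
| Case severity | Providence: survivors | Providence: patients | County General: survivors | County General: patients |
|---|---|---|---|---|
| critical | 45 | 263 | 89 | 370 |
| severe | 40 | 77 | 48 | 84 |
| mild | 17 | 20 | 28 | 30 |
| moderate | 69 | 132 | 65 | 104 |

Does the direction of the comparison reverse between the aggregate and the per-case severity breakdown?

No

Critical: Providence 45/263 = 17.1%, County General 89/370 = 24.1% → County General
Severe: Providence 40/77 = 51.9%, County General 48/84 = 57.1% → County General
Mild: Providence 17/20 = 85.0%, County General 28/30 = 93.3% → County General
Moderate: Providence 69/132 = 52.3%, County General 65/104 = 62.5% → County General
Overall: Providence 171/492 = 34.8%, County General 230/588 = 39.1% → County General
County General wins overall and in every case group — no reversal.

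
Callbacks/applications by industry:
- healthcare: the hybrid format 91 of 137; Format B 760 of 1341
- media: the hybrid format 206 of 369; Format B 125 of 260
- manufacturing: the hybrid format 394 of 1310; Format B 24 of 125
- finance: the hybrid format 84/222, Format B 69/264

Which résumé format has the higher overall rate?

Healthcare: the hybrid format 91/137 = 66.4%, Format B 760/1341 = 56.7% → the hybrid format
Media: the hybrid format 206/369 = 55.8%, Format B 125/260 = 48.1% → the hybrid format
Manufacturing: the hybrid format 394/1310 = 30.1%, Format B 24/125 = 19.2% → the hybrid format
Finance: the hybrid format 84/222 = 37.8%, Format B 69/264 = 26.1% → the hybrid format
Overall: the hybrid format 775/2038 = 38.0%, Format B 978/1990 = 49.1% → Format B
(The hybrid format wins every industry group but Format B wins overall — the hybrid format's applications skew toward the low-rate manufacturing group.)

Format B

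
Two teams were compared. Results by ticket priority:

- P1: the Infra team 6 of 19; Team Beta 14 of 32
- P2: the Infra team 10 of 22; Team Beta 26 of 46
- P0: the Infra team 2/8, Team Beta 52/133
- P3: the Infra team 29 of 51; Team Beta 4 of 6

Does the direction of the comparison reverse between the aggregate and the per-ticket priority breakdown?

P1: the Infra team 6/19 = 31.6%, Team Beta 14/32 = 43.8% → Team Beta
P2: the Infra team 10/22 = 45.5%, Team Beta 26/46 = 56.5% → Team Beta
P0: the Infra team 2/8 = 25.0%, Team Beta 52/133 = 39.1% → Team Beta
P3: the Infra team 29/51 = 56.9%, Team Beta 4/6 = 66.7% → Team Beta
Overall: the Infra team 47/100 = 47.0%, Team Beta 96/217 = 44.2% → the Infra team
Team Beta wins each ticket group but the Infra team wins overall — the comparison reverses. Team Beta's tickets skew toward P0, which has a lower base rate.

Yes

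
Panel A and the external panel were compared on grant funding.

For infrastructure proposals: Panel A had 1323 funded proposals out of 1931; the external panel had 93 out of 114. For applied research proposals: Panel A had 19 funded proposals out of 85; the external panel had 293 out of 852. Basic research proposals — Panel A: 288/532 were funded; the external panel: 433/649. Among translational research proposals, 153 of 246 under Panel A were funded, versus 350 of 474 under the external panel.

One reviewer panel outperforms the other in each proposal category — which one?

Infrastructure: Panel A 1323/1931 = 68.5%, the external panel 93/114 = 81.6% → the external panel
Applied research: Panel A 19/85 = 22.4%, the external panel 293/852 = 34.4% → the external panel
Basic research: Panel A 288/532 = 54.1%, the external panel 433/649 = 66.7% → the external panel
Translational research: Panel A 153/246 = 62.2%, the external panel 350/474 = 73.8% → the external panel
The external panel has the higher rate in all 4 groups.

the external panel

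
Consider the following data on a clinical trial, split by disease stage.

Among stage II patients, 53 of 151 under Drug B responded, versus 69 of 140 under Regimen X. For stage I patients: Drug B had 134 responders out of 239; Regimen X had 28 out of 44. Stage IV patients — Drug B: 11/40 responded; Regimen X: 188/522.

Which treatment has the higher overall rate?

Drug B

Stage II: Drug B 53/151 = 35.1%, Regimen X 69/140 = 49.3% → Regimen X
Stage I: Drug B 134/239 = 56.1%, Regimen X 28/44 = 63.6% → Regimen X
Stage IV: Drug B 11/40 = 27.5%, Regimen X 188/522 = 36.0% → Regimen X
Overall: Drug B 198/430 = 46.0%, Regimen X 285/706 = 40.4% → Drug B
(Regimen X wins every disease group but Drug B wins overall — Regimen X's patients skew toward the low-rate stage IV group.)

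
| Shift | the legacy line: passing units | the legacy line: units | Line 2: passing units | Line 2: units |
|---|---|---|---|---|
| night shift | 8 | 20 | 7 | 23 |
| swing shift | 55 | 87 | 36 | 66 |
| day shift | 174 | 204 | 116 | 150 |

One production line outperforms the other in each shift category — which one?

Night shift: the legacy line 8/20 = 40.0%, Line 2 7/23 = 30.4% → the legacy line
Swing shift: the legacy line 55/87 = 63.2%, Line 2 36/66 = 54.5% → the legacy line
Day shift: the legacy line 174/204 = 85.3%, Line 2 116/150 = 77.3% → the legacy line
The legacy line has the higher rate in all 3 groups.

the legacy line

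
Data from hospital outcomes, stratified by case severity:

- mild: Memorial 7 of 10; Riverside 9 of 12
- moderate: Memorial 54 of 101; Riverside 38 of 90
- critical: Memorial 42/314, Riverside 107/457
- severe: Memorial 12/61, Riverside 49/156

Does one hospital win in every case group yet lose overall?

No

Mild: Memorial 7/10 = 70.0%, Riverside 9/12 = 75.0% → Riverside
Moderate: Memorial 54/101 = 53.5%, Riverside 38/90 = 42.2% → Memorial
Critical: Memorial 42/314 = 13.4%, Riverside 107/457 = 23.4% → Riverside
Severe: Memorial 12/61 = 19.7%, Riverside 49/156 = 31.4% → Riverside
Overall: Memorial 115/486 = 23.7%, Riverside 203/715 = 28.4% → Riverside
Neither sweeps: Memorial wins 1 of 4 groups, Riverside wins 3. Riverside wins overall but not every group — no Simpson reversal.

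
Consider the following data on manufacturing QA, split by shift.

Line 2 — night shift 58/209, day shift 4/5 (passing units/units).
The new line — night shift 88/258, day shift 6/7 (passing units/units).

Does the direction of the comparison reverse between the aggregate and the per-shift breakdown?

No

Night shift: Line 2 58/209 = 27.8%, the new line 88/258 = 34.1% → the new line
Day shift: Line 2 4/5 = 80.0%, the new line 6/7 = 85.7% → the new line
Overall: Line 2 62/214 = 29.0%, the new line 94/265 = 35.5% → the new line
The new line wins overall and in every shift group — no reversal.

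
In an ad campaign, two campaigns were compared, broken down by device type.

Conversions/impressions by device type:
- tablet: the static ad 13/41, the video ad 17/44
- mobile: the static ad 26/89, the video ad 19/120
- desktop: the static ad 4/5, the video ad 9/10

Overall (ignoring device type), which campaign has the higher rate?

Tablet: the static ad 13/41 = 31.7%, the video ad 17/44 = 38.6% → the video ad
Mobile: the static ad 26/89 = 29.2%, the video ad 19/120 = 15.8% → the static ad
Desktop: the static ad 4/5 = 80.0%, the video ad 9/10 = 90.0% → the video ad
Overall: the static ad 43/135 = 31.9%, the video ad 45/174 = 25.9% → the static ad
(Neither sweeps every device group, but the static ad has the higher pooled rate.)

the static ad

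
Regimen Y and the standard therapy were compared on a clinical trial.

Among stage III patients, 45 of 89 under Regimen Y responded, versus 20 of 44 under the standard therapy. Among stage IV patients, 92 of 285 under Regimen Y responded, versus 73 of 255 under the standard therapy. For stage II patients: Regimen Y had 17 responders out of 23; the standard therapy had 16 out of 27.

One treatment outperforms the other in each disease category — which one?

Regimen Y

Stage III: Regimen Y 45/89 = 50.6%, the standard therapy 20/44 = 45.5% → Regimen Y
Stage IV: Regimen Y 92/285 = 32.3%, the standard therapy 73/255 = 28.6% → Regimen Y
Stage II: Regimen Y 17/23 = 73.9%, the standard therapy 16/27 = 59.3% → Regimen Y
Regimen Y has the higher rate in all 3 groups.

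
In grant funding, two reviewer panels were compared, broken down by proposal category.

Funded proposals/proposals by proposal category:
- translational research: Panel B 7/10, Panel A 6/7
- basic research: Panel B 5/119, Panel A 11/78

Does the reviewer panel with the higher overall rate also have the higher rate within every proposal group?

Yes

Translational research: Panel B 7/10 = 70.0%, Panel A 6/7 = 85.7% → Panel A
Basic research: Panel B 5/119 = 4.2%, Panel A 11/78 = 14.1% → Panel A
Overall: Panel B 12/129 = 9.3%, Panel A 17/85 = 20.0% → Panel A
Panel A wins overall and in every proposal group — no reversal.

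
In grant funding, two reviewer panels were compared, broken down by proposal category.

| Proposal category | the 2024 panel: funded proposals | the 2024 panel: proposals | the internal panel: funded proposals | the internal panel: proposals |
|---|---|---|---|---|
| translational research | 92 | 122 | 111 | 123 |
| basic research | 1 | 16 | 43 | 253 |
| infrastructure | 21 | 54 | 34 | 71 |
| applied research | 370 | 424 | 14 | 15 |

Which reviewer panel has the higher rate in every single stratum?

Translational research: the 2024 panel 92/122 = 75.4%, the internal panel 111/123 = 90.2% → the internal panel
Basic research: the 2024 panel 1/16 = 6.2%, the internal panel 43/253 = 17.0% → the internal panel
Infrastructure: the 2024 panel 21/54 = 38.9%, the internal panel 34/71 = 47.9% → the internal panel
Applied research: the 2024 panel 370/424 = 87.3%, the internal panel 14/15 = 93.3% → the internal panel
The internal panel has the higher rate in all 4 groups.

the internal panel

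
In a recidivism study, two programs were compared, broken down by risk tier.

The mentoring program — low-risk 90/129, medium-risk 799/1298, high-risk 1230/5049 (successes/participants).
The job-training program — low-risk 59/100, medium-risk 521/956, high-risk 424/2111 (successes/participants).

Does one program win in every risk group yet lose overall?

No

Low-risk: the mentoring program 90/129 = 69.8%, the job-training program 59/100 = 59.0% → the mentoring program
Medium-risk: the mentoring program 799/1298 = 61.6%, the job-training program 521/956 = 54.5% → the mentoring program
High-risk: the mentoring program 1230/5049 = 24.4%, the job-training program 424/2111 = 20.1% → the mentoring program
Overall: the mentoring program 2119/6476 = 32.7%, the job-training program 1004/3167 = 31.7% → the mentoring program
The mentoring program wins overall and in every risk group — no reversal.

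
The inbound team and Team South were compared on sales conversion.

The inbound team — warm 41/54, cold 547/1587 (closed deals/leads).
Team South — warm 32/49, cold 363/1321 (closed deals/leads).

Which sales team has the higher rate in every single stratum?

the inbound team

Warm: the inbound team 41/54 = 75.9%, Team South 32/49 = 65.3% → the inbound team
Cold: the inbound team 547/1587 = 34.5%, Team South 363/1321 = 27.5% → the inbound team
The inbound team has the higher rate in both groups.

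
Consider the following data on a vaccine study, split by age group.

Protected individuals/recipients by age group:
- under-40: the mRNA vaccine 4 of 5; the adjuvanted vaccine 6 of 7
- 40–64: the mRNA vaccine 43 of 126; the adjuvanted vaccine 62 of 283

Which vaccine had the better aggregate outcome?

the mRNA vaccine

Under-40: the mRNA vaccine 4/5 = 80.0%, the adjuvanted vaccine 6/7 = 85.7% → the adjuvanted vaccine
40–64: the mRNA vaccine 43/126 = 34.1%, the adjuvanted vaccine 62/283 = 21.9% → the mRNA vaccine
Overall: the mRNA vaccine 47/131 = 35.9%, the adjuvanted vaccine 68/290 = 23.4% → the mRNA vaccine
(Neither sweeps every age group, but the mRNA vaccine has the higher pooled rate.)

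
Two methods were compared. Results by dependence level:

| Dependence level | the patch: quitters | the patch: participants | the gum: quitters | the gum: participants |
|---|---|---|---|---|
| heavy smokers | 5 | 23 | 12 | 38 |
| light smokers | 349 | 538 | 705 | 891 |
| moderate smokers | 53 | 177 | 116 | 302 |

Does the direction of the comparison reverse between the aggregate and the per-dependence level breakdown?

Heavy smokers: the patch 5/23 = 21.7%, the gum 12/38 = 31.6% → the gum
Light smokers: the patch 349/538 = 64.9%, the gum 705/891 = 79.1% → the gum
Moderate smokers: the patch 53/177 = 29.9%, the gum 116/302 = 38.4% → the gum
Overall: the patch 407/738 = 55.1%, the gum 833/1231 = 67.7% → the gum
The gum wins overall and in every dependence group — no reversal.

No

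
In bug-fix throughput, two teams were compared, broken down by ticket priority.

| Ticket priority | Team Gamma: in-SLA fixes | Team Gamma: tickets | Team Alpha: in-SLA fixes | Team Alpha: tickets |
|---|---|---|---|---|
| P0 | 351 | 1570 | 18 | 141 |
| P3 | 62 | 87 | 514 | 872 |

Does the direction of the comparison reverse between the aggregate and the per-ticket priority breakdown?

P0: Team Gamma 351/1570 = 22.4%, Team Alpha 18/141 = 12.8% → Team Gamma
P3: Team Gamma 62/87 = 71.3%, Team Alpha 514/872 = 58.9% → Team Gamma
Overall: Team Gamma 413/1657 = 24.9%, Team Alpha 532/1013 = 52.5% → Team Alpha
Team Gamma wins each ticket group but Team Alpha wins overall — the comparison reverses. Team Gamma's tickets skew toward P0, which has a lower base rate.

Yes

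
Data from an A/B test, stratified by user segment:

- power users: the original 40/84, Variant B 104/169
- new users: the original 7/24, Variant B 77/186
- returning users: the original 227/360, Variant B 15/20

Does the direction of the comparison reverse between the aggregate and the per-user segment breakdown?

Yes

Power users: the original 40/84 = 47.6%, Variant B 104/169 = 61.5% → Variant B
New users: the original 7/24 = 29.2%, Variant B 77/186 = 41.4% → Variant B
Returning users: the original 227/360 = 63.1%, Variant B 15/20 = 75.0% → Variant B
Overall: the original 274/468 = 58.5%, Variant B 196/375 = 52.3% → the original
Variant B wins each user group but the original wins overall — the comparison reverses. Variant B's views skew toward new users, which has a lower base rate.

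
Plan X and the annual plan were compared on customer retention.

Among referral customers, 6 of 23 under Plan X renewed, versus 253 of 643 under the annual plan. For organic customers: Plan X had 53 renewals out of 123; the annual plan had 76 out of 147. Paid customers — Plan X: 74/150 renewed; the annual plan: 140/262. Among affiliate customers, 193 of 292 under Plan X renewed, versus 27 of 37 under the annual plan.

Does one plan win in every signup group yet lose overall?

Yes

Referral: Plan X 6/23 = 26.1%, the annual plan 253/643 = 39.3% → the annual plan
Organic: Plan X 53/123 = 43.1%, the annual plan 76/147 = 51.7% → the annual plan
Paid: Plan X 74/150 = 49.3%, the annual plan 140/262 = 53.4% → the annual plan
Affiliate: Plan X 193/292 = 66.1%, the annual plan 27/37 = 73.0% → the annual plan
Overall: Plan X 326/588 = 55.4%, the annual plan 496/1089 = 45.5% → Plan X
The annual plan wins each signup group but Plan X wins overall — the comparison reverses. The annual plan's customers skew toward referral, which has a lower base rate.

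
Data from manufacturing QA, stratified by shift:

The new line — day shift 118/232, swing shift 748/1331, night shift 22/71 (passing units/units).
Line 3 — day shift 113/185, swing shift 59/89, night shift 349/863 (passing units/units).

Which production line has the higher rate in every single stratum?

Day shift: the new line 118/232 = 50.9%, Line 3 113/185 = 61.1% → Line 3
Swing shift: the new line 748/1331 = 56.2%, Line 3 59/89 = 66.3% → Line 3
Night shift: the new line 22/71 = 31.0%, Line 3 349/863 = 40.4% → Line 3
Line 3 has the higher rate in all 3 groups.

Line 3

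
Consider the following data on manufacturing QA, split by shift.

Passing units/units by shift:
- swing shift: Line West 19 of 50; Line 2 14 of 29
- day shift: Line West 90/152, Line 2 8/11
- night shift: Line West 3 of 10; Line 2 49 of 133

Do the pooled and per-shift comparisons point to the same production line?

Swing shift: Line West 19/50 = 38.0%, Line 2 14/29 = 48.3% → Line 2
Day shift: Line West 90/152 = 59.2%, Line 2 8/11 = 72.7% → Line 2
Night shift: Line West 3/10 = 30.0%, Line 2 49/133 = 36.8% → Line 2
Overall: Line West 112/212 = 52.8%, Line 2 71/173 = 41.0% → Line West
Line 2 wins each shift group but Line West wins overall — the comparison reverses. Line 2's units skew toward night shift, which has a lower base rate.

No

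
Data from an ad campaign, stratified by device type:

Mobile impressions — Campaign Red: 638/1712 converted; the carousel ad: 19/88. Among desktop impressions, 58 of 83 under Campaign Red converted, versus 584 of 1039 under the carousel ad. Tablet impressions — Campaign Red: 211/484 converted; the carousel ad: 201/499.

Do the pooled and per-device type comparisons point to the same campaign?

Mobile: Campaign Red 638/1712 = 37.3%, the carousel ad 19/88 = 21.6% → Campaign Red
Desktop: Campaign Red 58/83 = 69.9%, the carousel ad 584/1039 = 56.2% → Campaign Red
Tablet: Campaign Red 211/484 = 43.6%, the carousel ad 201/499 = 40.3% → Campaign Red
Overall: Campaign Red 907/2279 = 39.8%, the carousel ad 804/1626 = 49.4% → the carousel ad
Campaign Red wins each device group but the carousel ad wins overall — the comparison reverses. Campaign Red's impressions skew toward mobile, which has a lower base rate.

No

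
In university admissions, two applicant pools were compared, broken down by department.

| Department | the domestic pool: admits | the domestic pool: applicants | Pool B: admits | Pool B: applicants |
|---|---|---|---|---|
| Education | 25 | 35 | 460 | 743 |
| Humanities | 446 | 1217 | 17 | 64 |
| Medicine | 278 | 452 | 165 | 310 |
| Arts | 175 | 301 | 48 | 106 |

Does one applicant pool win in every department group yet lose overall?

Education: the domestic pool 25/35 = 71.4%, Pool B 460/743 = 61.9% → the domestic pool
Humanities: the domestic pool 446/1217 = 36.6%, Pool B 17/64 = 26.6% → the domestic pool
Medicine: the domestic pool 278/452 = 61.5%, Pool B 165/310 = 53.2% → the domestic pool
Arts: the domestic pool 175/301 = 58.1%, Pool B 48/106 = 45.3% → the domestic pool
Overall: the domestic pool 924/2005 = 46.1%, Pool B 690/1223 = 56.4% → Pool B
The domestic pool wins each department group but Pool B wins overall — the comparison reverses. The domestic pool's applicants skew toward Humanities, which has a lower base rate.

Yes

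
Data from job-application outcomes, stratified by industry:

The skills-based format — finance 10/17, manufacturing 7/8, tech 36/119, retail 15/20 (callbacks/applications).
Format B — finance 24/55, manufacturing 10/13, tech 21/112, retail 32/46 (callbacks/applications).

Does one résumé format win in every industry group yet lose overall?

Finance: the skills-based format 10/17 = 58.8%, Format B 24/55 = 43.6% → the skills-based format
Manufacturing: the skills-based format 7/8 = 87.5%, Format B 10/13 = 76.9% → the skills-based format
Tech: the skills-based format 36/119 = 30.3%, Format B 21/112 = 18.8% → the skills-based format
Retail: the skills-based format 15/20 = 75.0%, Format B 32/46 = 69.6% → the skills-based format
Overall: the skills-based format 68/164 = 41.5%, Format B 87/226 = 38.5% → the skills-based format
The skills-based format wins overall and in every industry group — no reversal.

No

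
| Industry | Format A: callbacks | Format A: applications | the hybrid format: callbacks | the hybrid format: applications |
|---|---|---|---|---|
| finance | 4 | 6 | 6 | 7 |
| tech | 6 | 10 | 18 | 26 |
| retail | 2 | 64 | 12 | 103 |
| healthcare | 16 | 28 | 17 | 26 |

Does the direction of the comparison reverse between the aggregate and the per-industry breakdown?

Finance: Format A 4/6 = 66.7%, the hybrid format 6/7 = 85.7% → the hybrid format
Tech: Format A 6/10 = 60.0%, the hybrid format 18/26 = 69.2% → the hybrid format
Retail: Format A 2/64 = 3.1%, the hybrid format 12/103 = 11.7% → the hybrid format
Healthcare: Format A 16/28 = 57.1%, the hybrid format 17/26 = 65.4% → the hybrid format
Overall: Format A 28/108 = 25.9%, the hybrid format 53/162 = 32.7% → the hybrid format
The hybrid format wins overall and in every industry group — no reversal.

No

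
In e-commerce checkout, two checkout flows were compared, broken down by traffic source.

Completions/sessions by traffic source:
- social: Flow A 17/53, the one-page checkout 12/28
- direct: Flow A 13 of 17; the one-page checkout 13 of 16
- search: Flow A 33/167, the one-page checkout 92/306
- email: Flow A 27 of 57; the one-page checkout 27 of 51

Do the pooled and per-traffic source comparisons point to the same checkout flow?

Yes

Social: Flow A 17/53 = 32.1%, the one-page checkout 12/28 = 42.9% → the one-page checkout
Direct: Flow A 13/17 = 76.5%, the one-page checkout 13/16 = 81.2% → the one-page checkout
Search: Flow A 33/167 = 19.8%, the one-page checkout 92/306 = 30.1% → the one-page checkout
Email: Flow A 27/57 = 47.4%, the one-page checkout 27/51 = 52.9% → the one-page checkout
Overall: Flow A 90/294 = 30.6%, the one-page checkout 144/401 = 35.9% → the one-page checkout
The one-page checkout wins overall and in every traffic group — no reversal.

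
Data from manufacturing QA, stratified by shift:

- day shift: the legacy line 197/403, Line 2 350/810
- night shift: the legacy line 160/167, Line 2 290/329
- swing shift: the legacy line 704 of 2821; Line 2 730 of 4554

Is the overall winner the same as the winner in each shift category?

Day shift: the legacy line 197/403 = 48.9%, Line 2 350/810 = 43.2% → the legacy line
Night shift: the legacy line 160/167 = 95.8%, Line 2 290/329 = 88.1% → the legacy line
Swing shift: the legacy line 704/2821 = 25.0%, Line 2 730/4554 = 16.0% → the legacy line
Overall: the legacy line 1061/3391 = 31.3%, Line 2 1370/5693 = 24.1% → the legacy line
The legacy line wins overall and in every shift group — no reversal.

Yes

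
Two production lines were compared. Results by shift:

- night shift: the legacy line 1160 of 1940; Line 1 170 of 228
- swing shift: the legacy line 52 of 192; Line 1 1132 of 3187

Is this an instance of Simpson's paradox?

Yes

Night shift: the legacy line 1160/1940 = 59.8%, Line 1 170/228 = 74.6% → Line 1
Swing shift: the legacy line 52/192 = 27.1%, Line 1 1132/3187 = 35.5% → Line 1
Overall: the legacy line 1212/2132 = 56.8%, Line 1 1302/3415 = 38.1% → the legacy line
Line 1 wins each shift group but the legacy line wins overall — the comparison reverses. Line 1's units skew toward swing shift, which has a lower base rate.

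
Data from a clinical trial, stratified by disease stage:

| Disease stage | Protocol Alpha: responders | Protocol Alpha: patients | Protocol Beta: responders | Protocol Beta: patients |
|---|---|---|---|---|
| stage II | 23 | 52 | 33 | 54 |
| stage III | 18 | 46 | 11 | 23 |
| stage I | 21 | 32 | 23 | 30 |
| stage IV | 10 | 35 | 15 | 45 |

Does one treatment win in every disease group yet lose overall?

Stage II: Protocol Alpha 23/52 = 44.2%, Protocol Beta 33/54 = 61.1% → Protocol Beta
Stage III: Protocol Alpha 18/46 = 39.1%, Protocol Beta 11/23 = 47.8% → Protocol Beta
Stage I: Protocol Alpha 21/32 = 65.6%, Protocol Beta 23/30 = 76.7% → Protocol Beta
Stage IV: Protocol Alpha 10/35 = 28.6%, Protocol Beta 15/45 = 33.3% → Protocol Beta
Overall: Protocol Alpha 72/165 = 43.6%, Protocol Beta 82/152 = 53.9% → Protocol Beta
Protocol Beta wins overall and in every disease group — no reversal.

No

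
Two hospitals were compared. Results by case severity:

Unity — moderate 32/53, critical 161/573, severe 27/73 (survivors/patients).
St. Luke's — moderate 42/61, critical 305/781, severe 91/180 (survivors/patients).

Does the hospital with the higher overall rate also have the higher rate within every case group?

Moderate: Unity 32/53 = 60.4%, St. Luke's 42/61 = 68.9% → St. Luke's
Critical: Unity 161/573 = 28.1%, St. Luke's 305/781 = 39.1% → St. Luke's
Severe: Unity 27/73 = 37.0%, St. Luke's 91/180 = 50.6% → St. Luke's
Overall: Unity 220/699 = 31.5%, St. Luke's 438/1022 = 42.9% → St. Luke's
St. Luke's wins overall and in every case group — no reversal.

Yes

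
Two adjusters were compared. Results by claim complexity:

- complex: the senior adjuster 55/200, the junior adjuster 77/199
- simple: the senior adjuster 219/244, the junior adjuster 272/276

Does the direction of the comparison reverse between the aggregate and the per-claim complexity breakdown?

No

Complex: the senior adjuster 55/200 = 27.5%, the junior adjuster 77/199 = 38.7% → the junior adjuster
Simple: the senior adjuster 219/244 = 89.8%, the junior adjuster 272/276 = 98.6% → the junior adjuster
Overall: the senior adjuster 274/444 = 61.7%, the junior adjuster 349/475 = 73.5% → the junior adjuster
The junior adjuster wins overall and in every claim group — no reversal.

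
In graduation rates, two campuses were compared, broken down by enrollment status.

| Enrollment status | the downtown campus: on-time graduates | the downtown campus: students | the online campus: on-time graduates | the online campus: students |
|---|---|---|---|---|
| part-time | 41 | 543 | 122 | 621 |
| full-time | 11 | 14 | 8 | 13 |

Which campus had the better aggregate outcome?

the online campus

Part-time: the downtown campus 41/543 = 7.6%, the online campus 122/621 = 19.6% → the online campus
Full-time: the downtown campus 11/14 = 78.6%, the online campus 8/13 = 61.5% → the downtown campus
Overall: the downtown campus 52/557 = 9.3%, the online campus 130/634 = 20.5% → the online campus
(Neither sweeps every enrollment group, but the online campus has the higher pooled rate.)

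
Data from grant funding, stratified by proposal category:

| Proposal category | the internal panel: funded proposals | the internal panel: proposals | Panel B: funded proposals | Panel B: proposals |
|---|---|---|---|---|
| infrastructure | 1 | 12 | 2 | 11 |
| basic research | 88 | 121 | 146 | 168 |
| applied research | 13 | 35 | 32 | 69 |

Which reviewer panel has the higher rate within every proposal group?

Infrastructure: the internal panel 1/12 = 8.3%, Panel B 2/11 = 18.2% → Panel B
Basic research: the internal panel 88/121 = 72.7%, Panel B 146/168 = 86.9% → Panel B
Applied research: the internal panel 13/35 = 37.1%, Panel B 32/69 = 46.4% → Panel B
Panel B has the higher rate in all 3 groups.

Panel B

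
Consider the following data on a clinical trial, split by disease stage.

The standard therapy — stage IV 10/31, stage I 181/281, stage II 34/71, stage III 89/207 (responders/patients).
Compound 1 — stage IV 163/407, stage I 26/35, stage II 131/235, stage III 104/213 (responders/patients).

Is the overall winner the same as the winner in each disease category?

No

Stage IV: the standard therapy 10/31 = 32.3%, Compound 1 163/407 = 40.0% → Compound 1
Stage I: the standard therapy 181/281 = 64.4%, Compound 1 26/35 = 74.3% → Compound 1
Stage II: the standard therapy 34/71 = 47.9%, Compound 1 131/235 = 55.7% → Compound 1
Stage III: the standard therapy 89/207 = 43.0%, Compound 1 104/213 = 48.8% → Compound 1
Overall: the standard therapy 314/590 = 53.2%, Compound 1 424/890 = 47.6% → the standard therapy
Compound 1 wins each disease group but the standard therapy wins overall — the comparison reverses. Compound 1's patients skew toward stage IV, which has a lower base rate.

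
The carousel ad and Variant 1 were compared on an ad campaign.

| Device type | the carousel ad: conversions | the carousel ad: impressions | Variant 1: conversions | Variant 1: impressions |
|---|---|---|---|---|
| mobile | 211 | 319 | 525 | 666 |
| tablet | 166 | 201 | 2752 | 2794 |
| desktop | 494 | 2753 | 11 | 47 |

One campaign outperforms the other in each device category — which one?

Variant 1

Mobile: the carousel ad 211/319 = 66.1%, Variant 1 525/666 = 78.8% → Variant 1
Tablet: the carousel ad 166/201 = 82.6%, Variant 1 2752/2794 = 98.5% → Variant 1
Desktop: the carousel ad 494/2753 = 17.9%, Variant 1 11/47 = 23.4% → Variant 1
Variant 1 has the higher rate in all 3 groups.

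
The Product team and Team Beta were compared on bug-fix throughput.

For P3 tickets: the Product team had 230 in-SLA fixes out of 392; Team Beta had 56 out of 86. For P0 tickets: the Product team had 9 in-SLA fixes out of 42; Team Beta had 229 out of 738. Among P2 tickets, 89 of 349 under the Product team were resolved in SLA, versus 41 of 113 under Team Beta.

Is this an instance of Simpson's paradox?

P3: the Product team 230/392 = 58.7%, Team Beta 56/86 = 65.1% → Team Beta
P0: the Product team 9/42 = 21.4%, Team Beta 229/738 = 31.0% → Team Beta
P2: the Product team 89/349 = 25.5%, Team Beta 41/113 = 36.3% → Team Beta
Overall: the Product team 328/783 = 41.9%, Team Beta 326/937 = 34.8% → the Product team
Team Beta wins each ticket group but the Product team wins overall — the comparison reverses. Team Beta's tickets skew toward P0, which has a lower base rate.

Yes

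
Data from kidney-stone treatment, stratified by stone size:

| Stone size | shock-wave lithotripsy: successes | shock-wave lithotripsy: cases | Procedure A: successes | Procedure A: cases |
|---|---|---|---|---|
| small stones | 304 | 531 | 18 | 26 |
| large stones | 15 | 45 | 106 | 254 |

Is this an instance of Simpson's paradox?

Yes

Small stones: shock-wave lithotripsy 304/531 = 57.3%, Procedure A 18/26 = 69.2% → Procedure A
Large stones: shock-wave lithotripsy 15/45 = 33.3%, Procedure A 106/254 = 41.7% → Procedure A
Overall: shock-wave lithotripsy 319/576 = 55.4%, Procedure A 124/280 = 44.3% → shock-wave lithotripsy
Procedure A wins each stone group but shock-wave lithotripsy wins overall — the comparison reverses. Procedure A's cases skew toward large stones, which has a lower base rate.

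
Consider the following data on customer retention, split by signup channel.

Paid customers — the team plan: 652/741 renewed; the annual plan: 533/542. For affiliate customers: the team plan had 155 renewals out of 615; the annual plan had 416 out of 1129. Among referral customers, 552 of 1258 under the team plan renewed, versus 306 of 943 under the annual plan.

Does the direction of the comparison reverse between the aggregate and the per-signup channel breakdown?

Paid: the team plan 652/741 = 88.0%, the annual plan 533/542 = 98.3% → the annual plan
Affiliate: the team plan 155/615 = 25.2%, the annual plan 416/1129 = 36.8% → the annual plan
Referral: the team plan 552/1258 = 43.9%, the annual plan 306/943 = 32.4% → the team plan
Overall: the team plan 1359/2614 = 52.0%, the annual plan 1255/2614 = 48.0% → the team plan
Neither sweeps: the team plan wins 1 of 3 groups, the annual plan wins 2. The team plan wins overall but not every group — no Simpson reversal.

No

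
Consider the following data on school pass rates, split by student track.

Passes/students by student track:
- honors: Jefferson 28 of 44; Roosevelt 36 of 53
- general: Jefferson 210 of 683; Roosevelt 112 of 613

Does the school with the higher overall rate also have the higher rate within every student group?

No

Honors: Jefferson 28/44 = 63.6%, Roosevelt 36/53 = 67.9% → Roosevelt
General: Jefferson 210/683 = 30.7%, Roosevelt 112/613 = 18.3% → Jefferson
Overall: Jefferson 238/727 = 32.7%, Roosevelt 148/666 = 22.2% → Jefferson
Neither sweeps: Jefferson wins 1 of 2 groups, Roosevelt wins 1. Jefferson wins overall but not every group — no Simpson reversal.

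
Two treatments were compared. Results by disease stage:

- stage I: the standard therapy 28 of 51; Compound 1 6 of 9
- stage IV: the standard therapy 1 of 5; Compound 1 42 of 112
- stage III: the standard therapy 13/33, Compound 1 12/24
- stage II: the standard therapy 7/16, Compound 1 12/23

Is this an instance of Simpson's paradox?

Yes

Stage I: the standard therapy 28/51 = 54.9%, Compound 1 6/9 = 66.7% → Compound 1
Stage IV: the standard therapy 1/5 = 20.0%, Compound 1 42/112 = 37.5% → Compound 1
Stage III: the standard therapy 13/33 = 39.4%, Compound 1 12/24 = 50.0% → Compound 1
Stage II: the standard therapy 7/16 = 43.8%, Compound 1 12/23 = 52.2% → Compound 1
Overall: the standard therapy 49/105 = 46.7%, Compound 1 72/168 = 42.9% → the standard therapy
Compound 1 wins each disease group but the standard therapy wins overall — the comparison reverses. Compound 1's patients skew toward stage IV, which has a lower base rate.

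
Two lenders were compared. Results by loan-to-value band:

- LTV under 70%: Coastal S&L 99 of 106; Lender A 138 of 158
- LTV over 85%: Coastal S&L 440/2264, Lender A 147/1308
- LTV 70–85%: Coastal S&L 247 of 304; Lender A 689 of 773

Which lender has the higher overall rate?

Lender A

LTV under 70%: Coastal S&L 99/106 = 93.4%, Lender A 138/158 = 87.3% → Coastal S&L
LTV over 85%: Coastal S&L 440/2264 = 19.4%, Lender A 147/1308 = 11.2% → Coastal S&L
LTV 70–85%: Coastal S&L 247/304 = 81.2%, Lender A 689/773 = 89.1% → Lender A
Overall: Coastal S&L 786/2674 = 29.4%, Lender A 974/2239 = 43.5% → Lender A
(Neither sweeps every loan-to-value group, but Lender A has the higher pooled rate.)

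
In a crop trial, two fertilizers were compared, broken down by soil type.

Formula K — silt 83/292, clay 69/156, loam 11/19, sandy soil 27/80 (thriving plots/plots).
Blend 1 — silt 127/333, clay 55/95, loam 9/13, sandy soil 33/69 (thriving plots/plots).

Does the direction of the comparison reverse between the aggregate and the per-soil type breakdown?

No

Silt: Formula K 83/292 = 28.4%, Blend 1 127/333 = 38.1% → Blend 1
Clay: Formula K 69/156 = 44.2%, Blend 1 55/95 = 57.9% → Blend 1
Loam: Formula K 11/19 = 57.9%, Blend 1 9/13 = 69.2% → Blend 1
Sandy soil: Formula K 27/80 = 33.8%, Blend 1 33/69 = 47.8% → Blend 1
Overall: Formula K 190/547 = 34.7%, Blend 1 224/510 = 43.9% → Blend 1
Blend 1 wins overall and in every soil group — no reversal.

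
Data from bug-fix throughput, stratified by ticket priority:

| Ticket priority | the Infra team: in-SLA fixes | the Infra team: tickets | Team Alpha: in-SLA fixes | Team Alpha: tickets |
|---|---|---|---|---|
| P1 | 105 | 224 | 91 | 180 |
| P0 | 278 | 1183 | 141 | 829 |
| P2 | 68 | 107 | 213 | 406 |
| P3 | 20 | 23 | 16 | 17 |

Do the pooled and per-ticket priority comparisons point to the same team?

P1: the Infra team 105/224 = 46.9%, Team Alpha 91/180 = 50.6% → Team Alpha
P0: the Infra team 278/1183 = 23.5%, Team Alpha 141/829 = 17.0% → the Infra team
P2: the Infra team 68/107 = 63.6%, Team Alpha 213/406 = 52.5% → the Infra team
P3: the Infra team 20/23 = 87.0%, Team Alpha 16/17 = 94.1% → Team Alpha
Overall: the Infra team 471/1537 = 30.6%, Team Alpha 461/1432 = 32.2% → Team Alpha
Neither sweeps: the Infra team wins 2 of 4 groups, Team Alpha wins 2. Team Alpha wins overall but not every group — no Simpson reversal.

No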